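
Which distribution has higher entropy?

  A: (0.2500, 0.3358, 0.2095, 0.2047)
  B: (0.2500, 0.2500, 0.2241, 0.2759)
B

Both distributions are close to uniform, making this a harder comparison.

H(A) = 1.9695 bits
H(B) = 1.9961 bits

The distribution closer to uniform has higher entropy.
Answer: B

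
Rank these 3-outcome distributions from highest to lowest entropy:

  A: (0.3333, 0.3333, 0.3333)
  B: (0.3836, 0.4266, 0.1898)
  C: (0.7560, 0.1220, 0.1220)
A > B > C

Key insight: Entropy is maximized by uniform distributions and minimized by concentrated distributions.

- Uniform distributions have maximum entropy log₂(3) = 1.5850 bits
- The more "peaked" or concentrated a distribution, the lower its entropy

Entropies:
  H(A) = 1.5850 bits
  H(B) = 1.5096 bits
  H(C) = 1.0456 bits

Ranking: A > B > C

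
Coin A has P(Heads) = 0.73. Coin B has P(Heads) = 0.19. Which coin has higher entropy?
A

For binary distributions, entropy is maximized at p=0.5 and decreases as p moves toward 0 or 1.

H(A) = H(0.73) = 0.8415 bits
H(B) = H(0.19) = 0.7015 bits

Distribution A (p=0.73) is closer to uniform (p=0.5), so it has higher entropy.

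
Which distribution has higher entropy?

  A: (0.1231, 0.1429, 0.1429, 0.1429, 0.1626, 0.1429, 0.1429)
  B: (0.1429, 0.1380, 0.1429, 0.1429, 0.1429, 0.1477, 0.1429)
B

Both distributions are close to uniform, making this a harder comparison.

H(A) = 2.8034 bits
H(B) = 2.8071 bits

The distribution closer to uniform has higher entropy.
Answer: B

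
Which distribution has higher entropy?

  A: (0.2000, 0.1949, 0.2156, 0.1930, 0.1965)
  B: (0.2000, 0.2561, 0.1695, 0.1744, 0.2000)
A

Both distributions are close to uniform, making this a harder comparison.

H(A) = 2.3208 bits
H(B) = 2.3055 bits

The distribution closer to uniform has higher entropy.
Answer: A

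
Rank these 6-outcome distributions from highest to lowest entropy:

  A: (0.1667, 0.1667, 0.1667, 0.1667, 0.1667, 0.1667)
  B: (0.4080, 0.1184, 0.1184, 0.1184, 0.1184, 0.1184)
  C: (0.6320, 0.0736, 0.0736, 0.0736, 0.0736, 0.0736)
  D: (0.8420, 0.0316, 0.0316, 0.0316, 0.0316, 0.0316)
A > B > C > D

Key insight: Entropy is maximized by uniform distributions and minimized by concentrated distributions.

Entropies:
  H(A) = 2.5850 bits
  H(B) = 2.3500 bits
  H(C) = 1.8036 bits
  H(D) = 0.9964 bits

Ranking: A > B > C > D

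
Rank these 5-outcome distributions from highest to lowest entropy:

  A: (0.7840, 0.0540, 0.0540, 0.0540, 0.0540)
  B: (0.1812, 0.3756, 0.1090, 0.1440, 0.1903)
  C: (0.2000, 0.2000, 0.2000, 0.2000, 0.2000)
C > B > A

Key insight: Entropy is maximized by uniform distributions and minimized by concentrated distributions.

- Uniform distributions have maximum entropy log₂(5) = 2.3219 bits
- The more "peaked" or concentrated a distribution, the lower its entropy

Entropies:
  H(A) = 1.1848 bits
  H(B) = 2.1837 bits
  H(C) = 2.3219 bits

Ranking: C > B > A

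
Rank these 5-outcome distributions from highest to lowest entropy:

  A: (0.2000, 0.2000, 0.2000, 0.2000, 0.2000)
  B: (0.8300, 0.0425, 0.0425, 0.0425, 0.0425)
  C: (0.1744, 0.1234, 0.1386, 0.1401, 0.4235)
A > C > B

Key insight: Entropy is maximized by uniform distributions and minimized by concentrated distributions.

- Uniform distributions have maximum entropy log₂(5) = 2.3219 bits
- The more "peaked" or concentrated a distribution, the lower its entropy

Entropies:
  H(A) = 2.3219 bits
  H(B) = 0.9977 bits
  H(C) = 2.1293 bits

Ranking: A > C > B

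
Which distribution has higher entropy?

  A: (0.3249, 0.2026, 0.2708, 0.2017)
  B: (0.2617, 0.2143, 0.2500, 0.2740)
B

Both distributions are close to uniform, making this a harder comparison.

H(A) = 1.9699 bits
H(B) = 1.9941 bits

The distribution closer to uniform has higher entropy.
Answer: B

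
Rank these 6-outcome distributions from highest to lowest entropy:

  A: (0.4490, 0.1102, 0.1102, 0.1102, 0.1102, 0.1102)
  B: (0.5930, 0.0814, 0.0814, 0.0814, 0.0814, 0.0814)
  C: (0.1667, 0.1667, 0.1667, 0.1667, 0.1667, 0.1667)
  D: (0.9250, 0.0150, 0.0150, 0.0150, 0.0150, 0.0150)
C > A > B > D

Key insight: Entropy is maximized by uniform distributions and minimized by concentrated distributions.

Entropies:
  H(A) = 2.2719 bits
  H(B) = 1.9199 bits
  H(C) = 2.5850 bits
  H(D) = 0.5585 bits

Ranking: C > A > B > D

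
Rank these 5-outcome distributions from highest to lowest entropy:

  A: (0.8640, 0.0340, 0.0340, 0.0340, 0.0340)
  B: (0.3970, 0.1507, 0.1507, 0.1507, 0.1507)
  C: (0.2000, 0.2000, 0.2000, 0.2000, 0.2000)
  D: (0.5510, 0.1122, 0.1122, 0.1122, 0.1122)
C > B > D > A

Key insight: Entropy is maximized by uniform distributions and minimized by concentrated distributions.

Entropies:
  H(A) = 0.8457 bits
  H(B) = 2.1752 bits
  H(C) = 2.3219 bits
  H(D) = 1.8905 bits

Ranking: C > B > D > A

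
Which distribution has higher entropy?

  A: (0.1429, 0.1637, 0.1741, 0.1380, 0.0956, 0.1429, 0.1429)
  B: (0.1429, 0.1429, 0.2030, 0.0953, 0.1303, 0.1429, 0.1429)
A

Both distributions are close to uniform, making this a harder comparison.

H(A) = 2.7877 bits
H(B) = 2.7774 bits

The distribution closer to uniform has higher entropy.
Answer: A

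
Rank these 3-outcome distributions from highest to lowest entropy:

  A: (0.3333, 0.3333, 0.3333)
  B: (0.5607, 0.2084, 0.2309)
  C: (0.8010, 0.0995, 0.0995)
A > B > C

Key insight: Entropy is maximized by uniform distributions and minimized by concentrated distributions.

- Uniform distributions have maximum entropy log₂(3) = 1.5850 bits
- The more "peaked" or concentrated a distribution, the lower its entropy

Entropies:
  H(A) = 1.5850 bits
  H(B) = 1.4278 bits
  H(C) = 0.9189 bits

Ranking: A > B > C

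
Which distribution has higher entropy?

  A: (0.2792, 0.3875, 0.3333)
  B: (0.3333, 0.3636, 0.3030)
B

Both distributions are close to uniform, making this a harder comparison.

H(A) = 1.5722 bits
H(B) = 1.5810 bits

The distribution closer to uniform has higher entropy.
Answer: B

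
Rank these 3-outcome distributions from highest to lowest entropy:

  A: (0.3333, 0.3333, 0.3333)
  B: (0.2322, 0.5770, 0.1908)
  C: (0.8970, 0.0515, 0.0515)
A > B > C

Key insight: Entropy is maximized by uniform distributions and minimized by concentrated distributions.

- Uniform distributions have maximum entropy log₂(3) = 1.5850 bits
- The more "peaked" or concentrated a distribution, the lower its entropy

Entropies:
  H(A) = 1.5850 bits
  H(B) = 1.4029 bits
  H(C) = 0.5814 bits

Ranking: A > B > C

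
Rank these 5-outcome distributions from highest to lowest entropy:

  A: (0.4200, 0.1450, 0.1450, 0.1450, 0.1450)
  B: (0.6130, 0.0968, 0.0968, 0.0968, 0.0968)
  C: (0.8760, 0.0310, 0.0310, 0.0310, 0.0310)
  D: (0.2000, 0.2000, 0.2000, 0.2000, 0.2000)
D > A > B > C

Key insight: Entropy is maximized by uniform distributions and minimized by concentrated distributions.

Entropies:
  H(A) = 2.1415 bits
  H(B) = 1.7368 bits
  H(C) = 0.7888 bits
  H(D) = 2.3219 bits

Ranking: D > A > B > C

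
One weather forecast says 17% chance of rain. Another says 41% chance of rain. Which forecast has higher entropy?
41% forecast

Treat each forecast as a Bernoulli distribution. Binary entropy is maximized at p=0.5 and falls off symmetrically toward 0 or 1. The 41% forecast is closer to 50%, so it is more uncertain. H(17%) ≈ 0.658 bits, H(41%) ≈ 0.977 bits.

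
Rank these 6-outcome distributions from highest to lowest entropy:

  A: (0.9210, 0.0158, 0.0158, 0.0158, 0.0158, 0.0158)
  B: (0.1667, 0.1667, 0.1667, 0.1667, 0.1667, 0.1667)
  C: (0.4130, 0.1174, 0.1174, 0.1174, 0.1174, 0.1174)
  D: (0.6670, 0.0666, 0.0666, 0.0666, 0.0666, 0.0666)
B > C > D > A

Key insight: Entropy is maximized by uniform distributions and minimized by concentrated distributions.

Entropies:
  H(A) = 0.5821 bits
  H(B) = 2.5850 bits
  H(C) = 2.3410 bits
  H(D) = 1.6912 bits

Ranking: B > C > D > A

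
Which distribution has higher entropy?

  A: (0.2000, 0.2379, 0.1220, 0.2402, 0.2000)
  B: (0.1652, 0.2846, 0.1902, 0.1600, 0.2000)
B

Both distributions are close to uniform, making this a harder comparison.

H(A) = 2.2860 bits
H(B) = 2.2880 bits

The distribution closer to uniform has higher entropy.
Answer: B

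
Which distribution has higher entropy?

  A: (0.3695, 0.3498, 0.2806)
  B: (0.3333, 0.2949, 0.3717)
B

Both distributions are close to uniform, making this a harder comparison.

H(A) = 1.5753 bits
H(B) = 1.5786 bits

The distribution closer to uniform has higher entropy.
Answer: B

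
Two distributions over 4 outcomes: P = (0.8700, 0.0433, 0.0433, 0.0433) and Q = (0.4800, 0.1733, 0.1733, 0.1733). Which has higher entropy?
Q

P is highly concentrated on one outcome (87%), making it nearly deterministic. Q spreads its mass more evenly (max 48%). The more spread-out distribution has higher entropy: H(P) ≈ 0.763 bits, H(Q) ≈ 1.823 bits.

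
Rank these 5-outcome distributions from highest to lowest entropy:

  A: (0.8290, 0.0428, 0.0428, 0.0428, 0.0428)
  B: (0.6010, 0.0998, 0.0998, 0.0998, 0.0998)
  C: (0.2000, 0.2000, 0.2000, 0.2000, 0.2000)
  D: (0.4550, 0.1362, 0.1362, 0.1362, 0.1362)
C > D > B > A

Key insight: Entropy is maximized by uniform distributions and minimized by concentrated distributions.

Entropies:
  H(A) = 1.0020 bits
  H(B) = 1.7684 bits
  H(C) = 2.3219 bits
  H(D) = 2.0841 bits

Ranking: C > D > B > A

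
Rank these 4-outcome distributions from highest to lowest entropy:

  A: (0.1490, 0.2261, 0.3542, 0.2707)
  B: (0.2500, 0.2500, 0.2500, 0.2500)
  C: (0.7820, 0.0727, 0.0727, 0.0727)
B > A > C

Key insight: Entropy is maximized by uniform distributions and minimized by concentrated distributions.

- Uniform distributions have maximum entropy log₂(4) = 2.0000 bits
- The more "peaked" or concentrated a distribution, the lower its entropy

Entropies:
  H(A) = 1.9349 bits
  H(B) = 2.0000 bits
  H(C) = 1.1020 bits

Ranking: B > A > C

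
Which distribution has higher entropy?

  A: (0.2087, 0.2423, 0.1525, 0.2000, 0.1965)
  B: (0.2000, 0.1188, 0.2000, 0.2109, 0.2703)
A

Both distributions are close to uniform, making this a harder comparison.

H(A) = 2.3067 bits
H(B) = 2.2776 bits

The distribution closer to uniform has higher entropy.
Answer: A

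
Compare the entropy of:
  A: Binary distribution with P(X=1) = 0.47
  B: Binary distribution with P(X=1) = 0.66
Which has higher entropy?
A

For binary distributions, entropy is maximized at p=0.5 and decreases as p moves toward 0 or 1.

H(A) = H(0.47) = 0.9974 bits
H(B) = H(0.66) = 0.9248 bits

Distribution A (p=0.47) is closer to uniform (p=0.5), so it has higher entropy.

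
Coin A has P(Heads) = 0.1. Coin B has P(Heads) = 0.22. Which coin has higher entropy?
B

For binary distributions, entropy is maximized at p=0.5 and decreases as p moves toward 0 or 1.

H(A) = H(0.1) = 0.4690 bits
H(B) = H(0.22) = 0.7602 bits

Distribution B (p=0.22) is closer to uniform (p=0.5), so it has higher entropy.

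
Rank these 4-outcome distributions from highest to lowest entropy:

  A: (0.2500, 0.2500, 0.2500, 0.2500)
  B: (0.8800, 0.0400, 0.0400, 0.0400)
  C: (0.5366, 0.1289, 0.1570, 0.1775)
A > C > B

Key insight: Entropy is maximized by uniform distributions and minimized by concentrated distributions.

- Uniform distributions have maximum entropy log₂(4) = 2.0000 bits
- The more "peaked" or concentrated a distribution, the lower its entropy

Entropies:
  H(A) = 2.0000 bits
  H(B) = 0.7196 bits
  H(C) = 1.7250 bits

Ranking: A > C > B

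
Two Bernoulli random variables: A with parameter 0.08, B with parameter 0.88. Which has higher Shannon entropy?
B

For binary distributions, entropy is maximized at p=0.5 and decreases as p moves toward 0 or 1.

H(A) = H(0.08) = 0.4022 bits
H(B) = H(0.88) = 0.5294 bits

Distribution B (p=0.88) is closer to uniform (p=0.5), so it has higher entropy.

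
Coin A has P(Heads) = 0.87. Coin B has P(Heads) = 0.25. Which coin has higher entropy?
B

For binary distributions, entropy is maximized at p=0.5 and decreases as p moves toward 0 or 1.

H(A) = H(0.87) = 0.5574 bits
H(B) = H(0.25) = 0.8113 bits

Distribution B (p=0.25) is closer to uniform (p=0.5), so it has higher entropy.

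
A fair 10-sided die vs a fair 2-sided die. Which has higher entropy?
10-sided die

Both are uniform distributions; for uniform over n outcomes, H = log₂(n). H(10-sided) = log₂(10) = 3.322 bits and H(2-sided) = log₂(2) = 1.000 bits. More outcomes in a uniform distribution means higher entropy.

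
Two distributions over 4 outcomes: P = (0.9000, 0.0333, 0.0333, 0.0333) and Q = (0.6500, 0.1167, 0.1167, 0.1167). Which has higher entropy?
Q

P is highly concentrated on one outcome (90%), making it nearly deterministic. Q spreads its mass more evenly (max 65%). The more spread-out distribution has higher entropy: H(P) ≈ 0.627 bits, H(Q) ≈ 1.489 bits.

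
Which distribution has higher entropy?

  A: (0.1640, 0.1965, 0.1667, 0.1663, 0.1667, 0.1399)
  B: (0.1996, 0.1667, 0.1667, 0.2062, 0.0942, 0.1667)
A

Both distributions are close to uniform, making this a harder comparison.

H(A) = 2.5780 bits
H(B) = 2.5473 bits

The distribution closer to uniform has higher entropy.
Answer: A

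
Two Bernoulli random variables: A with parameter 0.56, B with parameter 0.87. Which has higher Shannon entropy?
A

For binary distributions, entropy is maximized at p=0.5 and decreases as p moves toward 0 or 1.

H(A) = H(0.56) = 0.9896 bits
H(B) = H(0.87) = 0.5574 bits

Distribution A (p=0.56) is closer to uniform (p=0.5), so it has higher entropy.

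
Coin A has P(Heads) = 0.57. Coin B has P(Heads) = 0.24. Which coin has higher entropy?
A

For binary distributions, entropy is maximized at p=0.5 and decreases as p moves toward 0 or 1.

H(A) = H(0.57) = 0.9858 bits
H(B) = H(0.24) = 0.7950 bits

Distribution A (p=0.57) is closer to uniform (p=0.5), so it has higher entropy.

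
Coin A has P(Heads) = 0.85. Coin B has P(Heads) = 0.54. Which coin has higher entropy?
B

For binary distributions, entropy is maximized at p=0.5 and decreases as p moves toward 0 or 1.

H(A) = H(0.85) = 0.6098 bits
H(B) = H(0.54) = 0.9954 bits

Distribution B (p=0.54) is closer to uniform (p=0.5), so it has higher entropy.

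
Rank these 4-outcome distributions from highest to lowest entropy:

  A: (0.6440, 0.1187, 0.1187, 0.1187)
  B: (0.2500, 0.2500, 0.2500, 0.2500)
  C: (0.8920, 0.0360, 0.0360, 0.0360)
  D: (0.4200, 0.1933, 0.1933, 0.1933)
B > D > A > C

Key insight: Entropy is maximized by uniform distributions and minimized by concentrated distributions.

Entropies:
  H(A) = 1.5036 bits
  H(B) = 2.0000 bits
  H(C) = 0.6650 bits
  H(D) = 1.9007 bits

Ranking: B > D > A > C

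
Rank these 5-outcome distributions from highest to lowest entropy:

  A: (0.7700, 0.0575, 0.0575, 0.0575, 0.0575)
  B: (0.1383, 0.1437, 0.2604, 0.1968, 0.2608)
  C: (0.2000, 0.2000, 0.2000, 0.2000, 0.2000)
C > B > A

Key insight: Entropy is maximized by uniform distributions and minimized by concentrated distributions.

- Uniform distributions have maximum entropy log₂(5) = 2.3219 bits
- The more "peaked" or concentrated a distribution, the lower its entropy

Entropies:
  H(A) = 1.2380 bits
  H(B) = 2.2696 bits
  H(C) = 2.3219 bits

Ranking: C > B > A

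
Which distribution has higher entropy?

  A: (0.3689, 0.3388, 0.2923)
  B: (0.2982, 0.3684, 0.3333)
B

Both distributions are close to uniform, making this a harder comparison.

H(A) = 1.5784 bits
H(B) = 1.5796 bits

The distribution closer to uniform has higher entropy.
Answer: B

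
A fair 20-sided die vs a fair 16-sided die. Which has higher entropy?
20-sided die

Both are uniform distributions; for uniform over n outcomes, H = log₂(n). H(20-sided) = log₂(20) = 4.322 bits and H(16-sided) = log₂(16) = 4.000 bits. More outcomes in a uniform distribution means higher entropy.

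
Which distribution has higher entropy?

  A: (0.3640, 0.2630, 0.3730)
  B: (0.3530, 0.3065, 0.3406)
B

Both distributions are close to uniform, making this a harder comparison.

H(A) = 1.5682 bits
H(B) = 1.5824 bits

The distribution closer to uniform has higher entropy.
Answer: B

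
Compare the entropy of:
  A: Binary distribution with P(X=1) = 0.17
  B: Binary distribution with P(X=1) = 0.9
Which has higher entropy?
A

For binary distributions, entropy is maximized at p=0.5 and decreases as p moves toward 0 or 1.

H(A) = H(0.17) = 0.6577 bits
H(B) = H(0.9) = 0.4690 bits

Distribution A (p=0.17) is closer to uniform (p=0.5), so it has higher entropy.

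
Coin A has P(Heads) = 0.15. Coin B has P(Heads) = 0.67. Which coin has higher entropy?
B

For binary distributions, entropy is maximized at p=0.5 and decreases as p moves toward 0 or 1.

H(A) = H(0.15) = 0.6098 bits
H(B) = H(0.67) = 0.9149 bits

Distribution B (p=0.67) is closer to uniform (p=0.5), so it has higher entropy.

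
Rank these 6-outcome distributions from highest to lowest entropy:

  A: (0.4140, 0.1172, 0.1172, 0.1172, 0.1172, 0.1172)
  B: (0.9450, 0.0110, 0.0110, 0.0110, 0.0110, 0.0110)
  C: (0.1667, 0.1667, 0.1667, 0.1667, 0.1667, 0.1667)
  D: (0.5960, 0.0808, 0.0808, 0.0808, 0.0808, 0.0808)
C > A > D > B

Key insight: Entropy is maximized by uniform distributions and minimized by concentrated distributions.

Entropies:
  H(A) = 2.3392 bits
  H(B) = 0.4350 bits
  H(C) = 2.5850 bits
  H(D) = 1.9113 bits

Ranking: C > A > D > B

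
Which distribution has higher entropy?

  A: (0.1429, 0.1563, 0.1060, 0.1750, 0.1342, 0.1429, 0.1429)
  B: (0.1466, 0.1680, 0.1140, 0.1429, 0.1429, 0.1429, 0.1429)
B

Both distributions are close to uniform, making this a harder comparison.

H(A) = 2.7937 bits
H(B) = 2.7997 bits

The distribution closer to uniform has higher entropy.
Answer: B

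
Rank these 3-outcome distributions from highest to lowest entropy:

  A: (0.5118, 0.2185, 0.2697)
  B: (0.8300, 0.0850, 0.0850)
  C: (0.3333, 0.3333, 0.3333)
C > A > B

Key insight: Entropy is maximized by uniform distributions and minimized by concentrated distributions.

- Uniform distributions have maximum entropy log₂(3) = 1.5850 bits
- The more "peaked" or concentrated a distribution, the lower its entropy

Entropies:
  H(A) = 1.4839 bits
  H(B) = 0.8277 bits
  H(C) = 1.5850 bits

Ranking: C > A > B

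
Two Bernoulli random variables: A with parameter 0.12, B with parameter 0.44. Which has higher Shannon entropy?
B

For binary distributions, entropy is maximized at p=0.5 and decreases as p moves toward 0 or 1.

H(A) = H(0.12) = 0.5294 bits
H(B) = H(0.44) = 0.9896 bits

Distribution B (p=0.44) is closer to uniform (p=0.5), so it has higher entropy.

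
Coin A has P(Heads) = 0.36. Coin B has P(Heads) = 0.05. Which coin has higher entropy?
A

For binary distributions, entropy is maximized at p=0.5 and decreases as p moves toward 0 or 1.

H(A) = H(0.36) = 0.9427 bits
H(B) = H(0.05) = 0.2864 bits

Distribution A (p=0.36) is closer to uniform (p=0.5), so it has higher entropy.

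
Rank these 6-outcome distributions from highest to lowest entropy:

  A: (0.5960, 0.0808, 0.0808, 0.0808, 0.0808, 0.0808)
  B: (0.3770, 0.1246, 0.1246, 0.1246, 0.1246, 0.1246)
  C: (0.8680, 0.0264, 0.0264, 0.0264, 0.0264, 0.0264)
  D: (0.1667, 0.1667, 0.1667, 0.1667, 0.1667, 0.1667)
D > B > A > C

Key insight: Entropy is maximized by uniform distributions and minimized by concentrated distributions.

Entropies:
  H(A) = 1.9113 bits
  H(B) = 2.4025 bits
  H(C) = 0.8694 bits
  H(D) = 2.5850 bits

Ranking: D > B > A > C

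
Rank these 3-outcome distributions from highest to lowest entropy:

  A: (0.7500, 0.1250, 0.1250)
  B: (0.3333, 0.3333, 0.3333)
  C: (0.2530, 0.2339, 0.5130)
B > C > A

Key insight: Entropy is maximized by uniform distributions and minimized by concentrated distributions.

- Uniform distributions have maximum entropy log₂(3) = 1.5850 bits
- The more "peaked" or concentrated a distribution, the lower its entropy

Entropies:
  H(A) = 1.0613 bits
  H(B) = 1.5850 bits
  H(C) = 1.4859 bits

Ranking: B > C > A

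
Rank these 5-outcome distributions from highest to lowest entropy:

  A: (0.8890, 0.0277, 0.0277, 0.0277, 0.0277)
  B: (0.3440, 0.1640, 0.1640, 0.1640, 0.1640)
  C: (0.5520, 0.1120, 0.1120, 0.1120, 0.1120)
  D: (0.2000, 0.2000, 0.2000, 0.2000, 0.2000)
D > B > C > A

Key insight: Entropy is maximized by uniform distributions and minimized by concentrated distributions.

Entropies:
  H(A) = 0.7249 bits
  H(B) = 2.2406 bits
  H(C) = 1.8882 bits
  H(D) = 2.3219 bits

Ranking: D > B > C > A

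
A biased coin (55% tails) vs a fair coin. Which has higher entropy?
Fair coin

The fair coin is uniform (p=0.5), maximizing binary entropy at 1 bit. The biased coin has H(0.55) ≈ 0.993 bits — its outcome is more predictable, so its entropy is lower.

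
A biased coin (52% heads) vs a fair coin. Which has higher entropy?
Fair coin

The fair coin is uniform (p=0.5), maximizing binary entropy at 1 bit. The biased coin has H(0.52) ≈ 0.999 bits — its outcome is more predictable, so its entropy is lower.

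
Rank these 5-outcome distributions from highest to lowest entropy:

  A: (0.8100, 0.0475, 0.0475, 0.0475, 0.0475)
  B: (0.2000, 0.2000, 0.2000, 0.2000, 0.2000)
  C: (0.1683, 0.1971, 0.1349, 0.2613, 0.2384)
B > C > A

Key insight: Entropy is maximized by uniform distributions and minimized by concentrated distributions.

- Uniform distributions have maximum entropy log₂(5) = 2.3219 bits
- The more "peaked" or concentrated a distribution, the lower its entropy

Entropies:
  H(A) = 1.0815 bits
  H(B) = 2.3219 bits
  H(C) = 2.2834 bits

Ranking: B > C > A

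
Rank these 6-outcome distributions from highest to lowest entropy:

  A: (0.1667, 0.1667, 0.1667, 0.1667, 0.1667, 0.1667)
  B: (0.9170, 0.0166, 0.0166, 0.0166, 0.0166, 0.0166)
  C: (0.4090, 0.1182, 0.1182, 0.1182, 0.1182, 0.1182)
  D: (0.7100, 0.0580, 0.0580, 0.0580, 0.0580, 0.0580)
A > C > D > B

Key insight: Entropy is maximized by uniform distributions and minimized by concentrated distributions.

Entropies:
  H(A) = 2.5850 bits
  H(B) = 0.6054 bits
  H(C) = 2.3482 bits
  H(D) = 1.5421 bits

Ranking: A > C > D > B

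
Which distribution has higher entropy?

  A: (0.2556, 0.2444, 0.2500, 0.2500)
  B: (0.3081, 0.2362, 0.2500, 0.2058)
A

Both distributions are close to uniform, making this a harder comparison.

H(A) = 1.9998 bits
H(B) = 1.9844 bits

The distribution closer to uniform has higher entropy.
Answer: A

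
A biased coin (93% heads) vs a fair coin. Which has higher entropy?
Fair coin

The fair coin is uniform (p=0.5), maximizing binary entropy at 1 bit. The biased coin has H(0.93) ≈ 0.366 bits — its outcome is more predictable, so its entropy is lower.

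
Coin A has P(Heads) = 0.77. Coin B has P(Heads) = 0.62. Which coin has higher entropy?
B

For binary distributions, entropy is maximized at p=0.5 and decreases as p moves toward 0 or 1.

H(A) = H(0.77) = 0.7780 bits
H(B) = H(0.62) = 0.9580 bits

Distribution B (p=0.62) is closer to uniform (p=0.5), so it has higher entropy.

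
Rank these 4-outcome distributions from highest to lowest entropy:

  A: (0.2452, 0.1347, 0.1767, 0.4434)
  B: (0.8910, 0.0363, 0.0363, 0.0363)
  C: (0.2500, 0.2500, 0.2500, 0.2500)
C > A > B

Key insight: Entropy is maximized by uniform distributions and minimized by concentrated distributions.

- Uniform distributions have maximum entropy log₂(4) = 2.0000 bits
- The more "peaked" or concentrated a distribution, the lower its entropy

Entropies:
  H(A) = 1.8489 bits
  H(B) = 0.6697 bits
  H(C) = 2.0000 bits

Ranking: C > A > B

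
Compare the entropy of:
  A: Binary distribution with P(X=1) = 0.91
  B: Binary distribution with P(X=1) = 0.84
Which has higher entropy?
B

For binary distributions, entropy is maximized at p=0.5 and decreases as p moves toward 0 or 1.

H(A) = H(0.91) = 0.4365 bits
H(B) = H(0.84) = 0.6343 bits

Distribution B (p=0.84) is closer to uniform (p=0.5), so it has higher entropy.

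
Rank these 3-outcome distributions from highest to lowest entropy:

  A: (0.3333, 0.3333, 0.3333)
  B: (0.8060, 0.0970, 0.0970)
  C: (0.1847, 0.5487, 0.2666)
A > C > B

Key insight: Entropy is maximized by uniform distributions and minimized by concentrated distributions.

- Uniform distributions have maximum entropy log₂(3) = 1.5850 bits
- The more "peaked" or concentrated a distribution, the lower its entropy

Entropies:
  H(A) = 1.5850 bits
  H(B) = 0.9038 bits
  H(C) = 1.4336 bits

Ranking: A > C > B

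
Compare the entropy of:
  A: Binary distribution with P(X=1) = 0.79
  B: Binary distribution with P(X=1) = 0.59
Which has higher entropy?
B

For binary distributions, entropy is maximized at p=0.5 and decreases as p moves toward 0 or 1.

H(A) = H(0.79) = 0.7415 bits
H(B) = H(0.59) = 0.9765 bits

Distribution B (p=0.59) is closer to uniform (p=0.5), so it has higher entropy.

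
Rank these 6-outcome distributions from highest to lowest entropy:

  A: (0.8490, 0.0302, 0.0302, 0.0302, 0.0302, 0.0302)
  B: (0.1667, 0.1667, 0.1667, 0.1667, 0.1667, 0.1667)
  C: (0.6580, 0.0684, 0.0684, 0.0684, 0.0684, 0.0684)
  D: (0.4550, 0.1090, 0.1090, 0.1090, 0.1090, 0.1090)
B > D > C > A

Key insight: Entropy is maximized by uniform distributions and minimized by concentrated distributions.

Entropies:
  H(A) = 0.9629 bits
  H(B) = 2.5850 bits
  H(C) = 1.7208 bits
  H(D) = 2.2596 bits

Ranking: B > D > C > A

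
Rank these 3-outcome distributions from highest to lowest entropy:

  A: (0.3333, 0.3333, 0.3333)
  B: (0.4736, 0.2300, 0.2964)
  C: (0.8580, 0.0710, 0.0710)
A > B > C

Key insight: Entropy is maximized by uniform distributions and minimized by concentrated distributions.

- Uniform distributions have maximum entropy log₂(3) = 1.5850 bits
- The more "peaked" or concentrated a distribution, the lower its entropy

Entropies:
  H(A) = 1.5850 bits
  H(B) = 1.5183 bits
  H(C) = 0.7315 bits

Ranking: A > B > C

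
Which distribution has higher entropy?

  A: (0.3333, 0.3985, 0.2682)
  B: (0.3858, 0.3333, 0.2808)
B

Both distributions are close to uniform, making this a harder comparison.

H(A) = 1.5665 bits
H(B) = 1.5730 bits

The distribution closer to uniform has higher entropy.
Answer: B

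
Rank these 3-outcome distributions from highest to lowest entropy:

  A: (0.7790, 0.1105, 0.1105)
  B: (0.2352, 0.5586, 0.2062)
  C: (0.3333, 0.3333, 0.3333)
C > B > A

Key insight: Entropy is maximized by uniform distributions and minimized by concentrated distributions.

- Uniform distributions have maximum entropy log₂(3) = 1.5850 bits
- The more "peaked" or concentrated a distribution, the lower its entropy

Entropies:
  H(A) = 0.9830 bits
  H(B) = 1.4301 bits
  H(C) = 1.5850 bits

Ranking: C > B > A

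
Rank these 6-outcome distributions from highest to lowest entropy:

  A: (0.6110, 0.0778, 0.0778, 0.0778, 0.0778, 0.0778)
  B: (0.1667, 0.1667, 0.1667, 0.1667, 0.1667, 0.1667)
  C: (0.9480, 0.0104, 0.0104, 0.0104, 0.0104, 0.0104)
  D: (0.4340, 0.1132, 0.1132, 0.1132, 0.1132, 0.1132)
B > D > A > C

Key insight: Entropy is maximized by uniform distributions and minimized by concentrated distributions.

Entropies:
  H(A) = 1.8674 bits
  H(B) = 2.5850 bits
  H(C) = 0.4156 bits
  H(D) = 2.3016 bits

Ranking: B > D > A > C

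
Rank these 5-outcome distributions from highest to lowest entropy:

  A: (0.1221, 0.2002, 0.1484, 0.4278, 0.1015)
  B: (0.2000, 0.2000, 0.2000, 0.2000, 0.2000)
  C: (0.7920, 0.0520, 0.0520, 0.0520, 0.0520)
B > A > C

Key insight: Entropy is maximized by uniform distributions and minimized by concentrated distributions.

- Uniform distributions have maximum entropy log₂(5) = 2.3219 bits
- The more "peaked" or concentrated a distribution, the lower its entropy

Entropies:
  H(A) = 2.1025 bits
  H(B) = 2.3219 bits
  H(C) = 1.1536 bits

Ranking: B > A > C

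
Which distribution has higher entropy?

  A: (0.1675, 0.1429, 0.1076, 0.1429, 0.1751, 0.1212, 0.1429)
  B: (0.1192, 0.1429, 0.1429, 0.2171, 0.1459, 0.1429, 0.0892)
A

Both distributions are close to uniform, making this a harder comparison.

H(A) = 2.7902 bits
H(B) = 2.7635 bits

The distribution closer to uniform has higher entropy.
Answer: A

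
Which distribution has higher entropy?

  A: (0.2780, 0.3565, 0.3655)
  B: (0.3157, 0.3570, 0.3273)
B

Both distributions are close to uniform, making this a harder comparison.

H(A) = 1.5746 bits
H(B) = 1.5830 bits

The distribution closer to uniform has higher entropy.
Answer: B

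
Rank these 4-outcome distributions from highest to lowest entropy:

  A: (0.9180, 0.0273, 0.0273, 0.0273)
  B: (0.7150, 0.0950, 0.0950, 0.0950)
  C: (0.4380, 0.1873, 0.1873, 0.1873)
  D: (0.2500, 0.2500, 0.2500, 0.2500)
D > C > B > A

Key insight: Entropy is maximized by uniform distributions and minimized by concentrated distributions.

Entropies:
  H(A) = 0.5392 bits
  H(B) = 1.3139 bits
  H(C) = 1.8796 bits
  H(D) = 2.0000 bits

Ranking: D > C > B > A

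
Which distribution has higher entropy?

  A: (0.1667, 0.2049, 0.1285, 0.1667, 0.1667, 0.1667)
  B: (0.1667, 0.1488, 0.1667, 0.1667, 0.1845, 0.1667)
B

Both distributions are close to uniform, making this a harder comparison.

H(A) = 2.5722 bits
H(B) = 2.5822 bits

The distribution closer to uniform has higher entropy.
Answer: B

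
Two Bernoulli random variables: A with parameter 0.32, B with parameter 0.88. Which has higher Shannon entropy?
A

For binary distributions, entropy is maximized at p=0.5 and decreases as p moves toward 0 or 1.

H(A) = H(0.32) = 0.9044 bits
H(B) = H(0.88) = 0.5294 bits

Distribution A (p=0.32) is closer to uniform (p=0.5), so it has higher entropy.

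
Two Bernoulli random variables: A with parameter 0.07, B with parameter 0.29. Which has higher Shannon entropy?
B

For binary distributions, entropy is maximized at p=0.5 and decreases as p moves toward 0 or 1.

H(A) = H(0.07) = 0.3659 bits
H(B) = H(0.29) = 0.8687 bits

Distribution B (p=0.29) is closer to uniform (p=0.5), so it has higher entropy.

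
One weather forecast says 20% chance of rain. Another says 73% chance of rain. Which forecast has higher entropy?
73% forecast

Treat each forecast as a Bernoulli distribution. Binary entropy is maximized at p=0.5 and falls off symmetrically toward 0 or 1. The 73% forecast is closer to 50%, so it is more uncertain. H(20%) ≈ 0.722 bits, H(73%) ≈ 0.841 bits.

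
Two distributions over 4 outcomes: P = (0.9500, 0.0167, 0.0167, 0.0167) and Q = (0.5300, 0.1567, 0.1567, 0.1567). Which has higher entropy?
Q

P is highly concentrated on one outcome (95%), making it nearly deterministic. Q spreads its mass more evenly (max 53%). The more spread-out distribution has higher entropy: H(P) ≈ 0.366 bits, H(Q) ≈ 1.742 bits.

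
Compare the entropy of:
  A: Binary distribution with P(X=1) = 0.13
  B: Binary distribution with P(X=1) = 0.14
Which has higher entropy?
B

For binary distributions, entropy is maximized at p=0.5 and decreases as p moves toward 0 or 1.

H(A) = H(0.13) = 0.5574 bits
H(B) = H(0.14) = 0.5842 bits

Distribution B (p=0.14) is closer to uniform (p=0.5), so it has higher entropy.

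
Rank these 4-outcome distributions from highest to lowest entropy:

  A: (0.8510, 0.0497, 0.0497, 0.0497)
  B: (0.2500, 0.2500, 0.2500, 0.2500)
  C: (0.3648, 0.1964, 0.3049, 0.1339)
B > C > A

Key insight: Entropy is maximized by uniform distributions and minimized by concentrated distributions.

- Uniform distributions have maximum entropy log₂(4) = 2.0000 bits
- The more "peaked" or concentrated a distribution, the lower its entropy

Entropies:
  H(A) = 0.8435 bits
  H(B) = 2.0000 bits
  H(C) = 1.9028 bits

Ranking: B > C > A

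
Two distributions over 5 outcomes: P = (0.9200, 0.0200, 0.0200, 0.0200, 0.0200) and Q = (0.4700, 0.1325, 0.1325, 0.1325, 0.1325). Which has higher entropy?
Q

P is highly concentrated on one outcome (92%), making it nearly deterministic. Q spreads its mass more evenly (max 47%). The more spread-out distribution has higher entropy: H(P) ≈ 0.562 bits, H(Q) ≈ 2.057 bits.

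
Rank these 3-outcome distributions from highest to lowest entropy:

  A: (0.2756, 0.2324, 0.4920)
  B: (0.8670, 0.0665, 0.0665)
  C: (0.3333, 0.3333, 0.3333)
C > A > B

Key insight: Entropy is maximized by uniform distributions and minimized by concentrated distributions.

- Uniform distributions have maximum entropy log₂(3) = 1.5850 bits
- The more "peaked" or concentrated a distribution, the lower its entropy

Entropies:
  H(A) = 1.5051 bits
  H(B) = 0.6986 bits
  H(C) = 1.5850 bits

Ranking: C > A > B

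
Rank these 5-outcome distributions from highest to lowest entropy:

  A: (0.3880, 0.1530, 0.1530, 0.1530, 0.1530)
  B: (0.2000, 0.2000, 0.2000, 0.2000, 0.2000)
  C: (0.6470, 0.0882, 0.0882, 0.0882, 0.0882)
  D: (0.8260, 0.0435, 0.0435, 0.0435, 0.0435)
B > A > C > D

Key insight: Entropy is maximized by uniform distributions and minimized by concentrated distributions.

Entropies:
  H(A) = 2.1875 bits
  H(B) = 2.3219 bits
  H(C) = 1.6427 bits
  H(D) = 1.0148 bits

Ranking: B > A > C > D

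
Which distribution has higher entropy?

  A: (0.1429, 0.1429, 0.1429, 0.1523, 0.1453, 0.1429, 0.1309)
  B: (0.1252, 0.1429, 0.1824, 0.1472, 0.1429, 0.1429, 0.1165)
A

Both distributions are close to uniform, making this a harder comparison.

H(A) = 2.8061 bits
H(B) = 2.7946 bits

The distribution closer to uniform has higher entropy.
Answer: A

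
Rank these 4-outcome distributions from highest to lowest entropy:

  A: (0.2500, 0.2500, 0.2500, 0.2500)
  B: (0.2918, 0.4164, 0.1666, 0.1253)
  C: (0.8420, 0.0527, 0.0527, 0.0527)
A > B > C

Key insight: Entropy is maximized by uniform distributions and minimized by concentrated distributions.

- Uniform distributions have maximum entropy log₂(4) = 2.0000 bits
- The more "peaked" or concentrated a distribution, the lower its entropy

Entropies:
  H(A) = 2.0000 bits
  H(B) = 1.8510 bits
  H(C) = 0.8799 bits

Ranking: A > B > C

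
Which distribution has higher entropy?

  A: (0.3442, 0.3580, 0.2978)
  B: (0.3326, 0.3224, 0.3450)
B

Both distributions are close to uniform, making this a harder comparison.

H(A) = 1.5806 bits
H(B) = 1.5844 bits

The distribution closer to uniform has higher entropy.
Answer: B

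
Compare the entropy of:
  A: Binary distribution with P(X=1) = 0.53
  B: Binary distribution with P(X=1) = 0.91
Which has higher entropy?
A

For binary distributions, entropy is maximized at p=0.5 and decreases as p moves toward 0 or 1.

H(A) = H(0.53) = 0.9974 bits
H(B) = H(0.91) = 0.4365 bits

Distribution A (p=0.53) is closer to uniform (p=0.5), so it has higher entropy.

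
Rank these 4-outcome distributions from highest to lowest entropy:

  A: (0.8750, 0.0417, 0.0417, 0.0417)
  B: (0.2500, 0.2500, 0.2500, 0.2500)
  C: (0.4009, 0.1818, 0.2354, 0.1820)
B > C > A

Key insight: Entropy is maximized by uniform distributions and minimized by concentrated distributions.

- Uniform distributions have maximum entropy log₂(4) = 2.0000 bits
- The more "peaked" or concentrated a distribution, the lower its entropy

Entropies:
  H(A) = 0.7417 bits
  H(B) = 2.0000 bits
  H(C) = 1.9144 bits

Ranking: B > C > A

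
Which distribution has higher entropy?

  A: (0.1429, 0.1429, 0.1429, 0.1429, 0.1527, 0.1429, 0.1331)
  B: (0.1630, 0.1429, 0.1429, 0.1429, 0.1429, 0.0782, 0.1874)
A

Both distributions are close to uniform, making this a harder comparison.

H(A) = 2.8064 bits
H(B) = 2.7710 bits

The distribution closer to uniform has higher entropy.
Answer: A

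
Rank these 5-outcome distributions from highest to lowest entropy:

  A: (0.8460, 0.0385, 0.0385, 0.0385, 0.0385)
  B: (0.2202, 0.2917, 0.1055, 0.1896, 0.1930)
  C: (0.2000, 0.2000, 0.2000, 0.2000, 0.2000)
C > B > A

Key insight: Entropy is maximized by uniform distributions and minimized by concentrated distributions.

- Uniform distributions have maximum entropy log₂(5) = 2.3219 bits
- The more "peaked" or concentrated a distribution, the lower its entropy

Entropies:
  H(A) = 0.9278 bits
  H(B) = 2.2544 bits
  H(C) = 2.3219 bits

Ranking: C > B > A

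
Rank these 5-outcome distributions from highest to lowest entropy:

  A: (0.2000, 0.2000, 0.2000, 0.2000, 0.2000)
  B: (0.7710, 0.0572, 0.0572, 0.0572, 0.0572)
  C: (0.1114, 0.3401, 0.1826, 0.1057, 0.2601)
A > C > B

Key insight: Entropy is maximized by uniform distributions and minimized by concentrated distributions.

- Uniform distributions have maximum entropy log₂(5) = 2.3219 bits
- The more "peaked" or concentrated a distribution, the lower its entropy

Entropies:
  H(A) = 2.3219 bits
  H(B) = 1.2343 bits
  H(C) = 2.1780 bits

Ranking: A > C > B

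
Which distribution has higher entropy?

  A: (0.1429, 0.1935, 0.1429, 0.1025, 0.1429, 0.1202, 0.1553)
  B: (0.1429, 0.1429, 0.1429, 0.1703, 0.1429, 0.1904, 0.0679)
A

Both distributions are close to uniform, making this a harder comparison.

H(A) = 2.7831 bits
H(B) = 2.7581 bits

The distribution closer to uniform has higher entropy.
Answer: A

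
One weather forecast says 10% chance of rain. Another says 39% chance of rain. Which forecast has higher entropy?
39% forecast

Treat each forecast as a Bernoulli distribution. Binary entropy is maximized at p=0.5 and falls off symmetrically toward 0 or 1. The 39% forecast is closer to 50%, so it is more uncertain. H(10%) ≈ 0.469 bits, H(39%) ≈ 0.965 bits.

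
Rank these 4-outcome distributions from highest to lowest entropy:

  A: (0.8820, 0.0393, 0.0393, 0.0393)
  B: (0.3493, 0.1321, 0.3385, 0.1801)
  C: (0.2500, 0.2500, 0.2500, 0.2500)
C > B > A

Key insight: Entropy is maximized by uniform distributions and minimized by concentrated distributions.

- Uniform distributions have maximum entropy log₂(4) = 2.0000 bits
- The more "peaked" or concentrated a distribution, the lower its entropy

Entropies:
  H(A) = 0.7106 bits
  H(B) = 1.8903 bits
  H(C) = 2.0000 bits

Ranking: C > B > A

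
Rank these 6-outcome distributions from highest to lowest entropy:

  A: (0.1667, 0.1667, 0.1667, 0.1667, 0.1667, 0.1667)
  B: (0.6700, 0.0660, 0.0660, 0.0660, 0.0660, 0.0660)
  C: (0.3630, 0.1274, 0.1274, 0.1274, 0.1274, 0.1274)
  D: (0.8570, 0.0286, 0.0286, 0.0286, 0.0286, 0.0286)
A > C > B > D

Key insight: Entropy is maximized by uniform distributions and minimized by concentrated distributions.

Entropies:
  H(A) = 2.5850 bits
  H(B) = 1.6812 bits
  H(C) = 2.4242 bits
  H(D) = 0.9241 bits

Ranking: A > C > B > D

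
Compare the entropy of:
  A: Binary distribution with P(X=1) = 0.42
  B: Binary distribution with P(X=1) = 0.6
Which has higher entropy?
A

For binary distributions, entropy is maximized at p=0.5 and decreases as p moves toward 0 or 1.

H(A) = H(0.42) = 0.9815 bits
H(B) = H(0.6) = 0.9710 bits

Distribution A (p=0.42) is closer to uniform (p=0.5), so it has higher entropy.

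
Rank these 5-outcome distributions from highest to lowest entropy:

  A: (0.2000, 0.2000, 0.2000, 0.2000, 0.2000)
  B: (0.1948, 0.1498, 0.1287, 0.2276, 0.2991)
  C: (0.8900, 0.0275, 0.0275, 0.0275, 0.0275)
A > B > C

Key insight: Entropy is maximized by uniform distributions and minimized by concentrated distributions.

- Uniform distributions have maximum entropy log₂(5) = 2.3219 bits
- The more "peaked" or concentrated a distribution, the lower its entropy

Entropies:
  H(A) = 2.3219 bits
  H(B) = 2.2576 bits
  H(C) = 0.7199 bits

Ranking: A > B > C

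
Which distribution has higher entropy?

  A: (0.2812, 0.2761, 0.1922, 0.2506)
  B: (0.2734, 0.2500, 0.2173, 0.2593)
B

Both distributions are close to uniform, making this a harder comparison.

H(A) = 1.9849 bits
H(B) = 1.9950 bits

The distribution closer to uniform has higher entropy.
Answer: B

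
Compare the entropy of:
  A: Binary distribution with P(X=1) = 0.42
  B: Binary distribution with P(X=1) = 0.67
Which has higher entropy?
A

For binary distributions, entropy is maximized at p=0.5 and decreases as p moves toward 0 or 1.

H(A) = H(0.42) = 0.9815 bits
H(B) = H(0.67) = 0.9149 bits

Distribution A (p=0.42) is closer to uniform (p=0.5), so it has higher entropy.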